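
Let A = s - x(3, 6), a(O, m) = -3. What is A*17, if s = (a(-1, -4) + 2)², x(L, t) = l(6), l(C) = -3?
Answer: 68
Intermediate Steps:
x(L, t) = -3
s = 1 (s = (-3 + 2)² = (-1)² = 1)
A = 4 (A = 1 - 1*(-3) = 1 + 3 = 4)
A*17 = 4*17 = 68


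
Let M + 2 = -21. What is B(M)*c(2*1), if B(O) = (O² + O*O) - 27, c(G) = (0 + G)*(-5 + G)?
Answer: -6186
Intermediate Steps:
c(G) = G*(-5 + G)
M = -23 (M = -2 - 21 = -23)
B(O) = -27 + 2*O² (B(O) = (O² + O²) - 27 = 2*O² - 27 = -27 + 2*O²)
B(M)*c(2*1) = (-27 + 2*(-23)²)*((2*1)*(-5 + 2*1)) = (-27 + 2*529)*(2*(-5 + 2)) = (-27 + 1058)*(2*(-3)) = 1031*(-6) = -6186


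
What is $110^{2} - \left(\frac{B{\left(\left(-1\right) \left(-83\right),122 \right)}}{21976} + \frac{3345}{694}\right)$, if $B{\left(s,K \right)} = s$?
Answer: $\frac{92233847539}{7625672} \approx 12095.0$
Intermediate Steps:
$110^{2} - \left(\frac{B{\left(\left(-1\right) \left(-83\right),122 \right)}}{21976} + \frac{3345}{694}\right) = 110^{2} - \left(\frac{\left(-1\right) \left(-83\right)}{21976} + \frac{3345}{694}\right) = 12100 - \left(83 \cdot \frac{1}{21976} + 3345 \cdot \frac{1}{694}\right) = 12100 - \left(\frac{83}{21976} + \frac{3345}{694}\right) = 12100 - \frac{36783661}{7625672} = \frac{92233847539}{7625672}$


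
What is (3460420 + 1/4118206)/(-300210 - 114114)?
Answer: -14250722406521/1706271582744 ≈ -8.3520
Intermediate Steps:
(3460420 + 1/4118206)/(-300210 - 114114) = (3460420 + 1/4118206)/(-414324) = (14250722406521/4118206)*(-1/414324) = -14250722406521/1706271582744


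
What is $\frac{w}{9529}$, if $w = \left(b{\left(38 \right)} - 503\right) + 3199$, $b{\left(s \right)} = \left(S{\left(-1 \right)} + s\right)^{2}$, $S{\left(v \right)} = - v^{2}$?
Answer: $\frac{4065}{9529} \approx 0.42659$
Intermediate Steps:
$b{\left(s \right)} = \left(-1 + s\right)^{2}$ ($b{\left(s \right)} = \left(- \left(-1\right)^{2} + s\right)^{2} = \left(\left(-1\right) 1 + s\right)^{2} = \left(-1 + s\right)^{2}$)
$w = 4065$ ($w = \left(\left(-1 + 38\right)^{2} - 503\right) + 3199 = \left(37^{2} - 503\right) + 3199 = \left(1369 - 503\right) + 3199 = 866 + 3199 = 4065$)
$\frac{w}{9529} = \frac{4065}{9529}$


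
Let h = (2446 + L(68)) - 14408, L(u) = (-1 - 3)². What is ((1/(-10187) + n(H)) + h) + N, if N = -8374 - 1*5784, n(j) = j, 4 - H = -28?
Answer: -265595465/10187 ≈ -26072.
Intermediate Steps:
H = 32 (H = 4 - 1*(-28) = 4 + 28 = 32)
L(u) = 16 (L(u) = (-4)² = 16)
N = -14158 (N = -8374 - 5784 = -14158)
h = -11946 (h = (2446 + 16) - 14408 = 2462 - 14408 = -11946)
((1/(-10187) + n(H)) + h) + N = ((1/(-10187) + 32) - 11946) - 14158 = ((-1/10187 + 32) - 11946) - 14158 = (325983/10187 - 11946) - 14158 = -121367919/10187 - 14158 = -265595465/10187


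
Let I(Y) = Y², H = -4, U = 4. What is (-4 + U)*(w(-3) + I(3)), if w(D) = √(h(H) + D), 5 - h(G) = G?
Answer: 0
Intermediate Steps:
h(G) = 5 - G
w(D) = √(9 + D) (w(D) = √((5 - 1*(-4)) + D) = √((5 + 4) + D) = √(9 + D))
(-4 + U)*(w(-3) + I(3)) = (-4 + 4)*(√(9 - 3) + 3²) = 0*(√6 + 9) = 0*(9 + √6) = 0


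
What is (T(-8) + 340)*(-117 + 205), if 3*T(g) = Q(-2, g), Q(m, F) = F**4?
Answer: 450208/3 ≈ 1.5007e+5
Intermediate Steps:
T(g) = g**4/3
(T(-8) + 340)*(-117 + 205) = ((1/3)*(-8)**4 + 340)*(-117 + 205) = ((1/3)*4096 + 340)*88 = (4096/3 + 340)*88 = (5116/3)*88 = 450208/3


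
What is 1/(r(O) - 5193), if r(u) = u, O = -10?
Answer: -1/5203 ≈ -0.00019220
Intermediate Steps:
1/(r(O) - 5193) = 1/(-10 - 5193) = 1/(-5203) = -1/5203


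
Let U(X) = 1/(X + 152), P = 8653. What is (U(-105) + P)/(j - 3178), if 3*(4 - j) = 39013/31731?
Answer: -38714231556/14202534965 ≈ -2.7259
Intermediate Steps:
j = 341759/95193 (j = 4 - 39013/(3*31731) = 4 - ⅓*39013/31731 = 4 - 39013/95193 = 341759/95193 ≈ 3.5902)
U(X) = 1/(152 + X)
(U(-105) + P)/(j - 3178) = (1/(152 - 105) + 8653)/(341759/95193 - 3178) = (1/47 + 8653)/(-302181595/95193) = (1/47 + 8653)*(-95193/302181595) = (406692/47)*(-95193/302181595) = -38714231556/14202534965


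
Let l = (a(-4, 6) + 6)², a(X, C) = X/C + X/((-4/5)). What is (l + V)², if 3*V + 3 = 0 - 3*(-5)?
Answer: 994009/81 ≈ 12272.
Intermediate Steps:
a(X, C) = -5*X/4 + X/C (a(X, C) = X/C + X/((-4*⅕)) = X/C + X/(-⅘) = X/C + X*(-5/4) = X/C - 5*X/4 = -5*X/4 + X/C)
V = 4 (V = -1 + (0 - 3*(-5))/3 = -1 + (0 + 15)/3 = -1 + (⅓)*15 = -1 + 5 = 4)
l = 961/9 (l = ((-5/4*(-4) - 4/6) + 6)² = ((5 - 4*⅙) + 6)² = ((5 - ⅔) + 6)² = (13/3 + 6)² = (31/3)² = 961/9 ≈ 106.78)
(l + V)² = (961/9 + 4)² = (997/9)² = 994009/81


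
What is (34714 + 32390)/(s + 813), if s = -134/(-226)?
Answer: 236961/2873 ≈ 82.479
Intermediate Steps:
s = 67/113 (s = -134*(-1/226) = 67/113 ≈ 0.59292)
(34714 + 32390)/(s + 813) = (34714 + 32390)/(67/113 + 813) = 67104/(91936/113) = 67104*(113/91936) = 236961/2873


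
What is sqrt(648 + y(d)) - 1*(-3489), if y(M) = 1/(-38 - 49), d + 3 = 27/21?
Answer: 3489 + 5*sqrt(196185)/87 ≈ 3514.5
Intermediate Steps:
d = -12/7 (d = -3 + 27/21 = -3 + 27*(1/21) = -3 + 9/7 = -12/7 ≈ -1.7143)
y(M) = -1/87 (y(M) = 1/(-87) = -1/87)
sqrt(648 + y(d)) - 1*(-3489) = sqrt(648 - 1/87) - 1*(-3489) = sqrt(56375/87) + 3489 = 5*sqrt(196185)/87 + 3489 = 3489 + 5*sqrt(196185)/87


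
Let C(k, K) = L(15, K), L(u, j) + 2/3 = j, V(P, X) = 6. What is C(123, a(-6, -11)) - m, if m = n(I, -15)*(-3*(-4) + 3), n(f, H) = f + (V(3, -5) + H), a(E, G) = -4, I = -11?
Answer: 886/3 ≈ 295.33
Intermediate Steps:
L(u, j) = -2/3 + j
n(f, H) = 6 + H + f (n(f, H) = f + (6 + H) = 6 + H + f)
C(k, K) = -2/3 + K
m = -300 (m = (6 - 15 - 11)*(-3*(-4) + 3) = -20*(12 + 3) = -20*15 = -300)
C(123, a(-6, -11)) - m = (-2/3 - 4) - 1*(-300) = -14/3 + 300 = 886/3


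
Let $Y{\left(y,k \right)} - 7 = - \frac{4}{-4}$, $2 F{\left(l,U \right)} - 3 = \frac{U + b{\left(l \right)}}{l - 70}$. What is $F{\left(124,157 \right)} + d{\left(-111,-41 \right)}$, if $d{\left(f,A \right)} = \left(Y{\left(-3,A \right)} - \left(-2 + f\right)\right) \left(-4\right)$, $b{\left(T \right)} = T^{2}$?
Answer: $- \frac{36577}{108} \approx -338.68$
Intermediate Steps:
$F{\left(l,U \right)} = \frac{3}{2} + \frac{U + l^{2}}{2 \left(-70 + l\right)}$ ($F{\left(l,U \right)} = \frac{3}{2} + \frac{\left(U + l^{2}\right) \frac{1}{l - 70}}{2} = \frac{3}{2} + \frac{\left(U + l^{2}\right) \frac{1}{-70 + l}}{2} = \frac{3}{2} + \frac{\frac{1}{-70 + l} \left(U + l^{2}\right)}{2} = \frac{3}{2} + \frac{U + l^{2}}{2 \left(-70 + l\right)}$)
$Y{\left(y,k \right)} = 8$ ($Y{\left(y,k \right)} = 7 - \frac{4}{-4} = 7 - -1 = 7 + 1 = 8$)
$d{\left(f,A \right)} = -40 + 4 f$ ($d{\left(f,A \right)} = \left(8 - \left(-2 + f\right)\right) \left(-4\right) = \left(10 - f\right) \left(-4\right) = -40 + 4 f$)
$F{\left(124,157 \right)} + d{\left(-111,-41 \right)} = \frac{-210 + 157 + 124^{2} + 3 \cdot 124}{2 \left(-70 + 124\right)} + \left(-40 + 4 \left(-111\right)\right) = \frac{-210 + 157 + 15376 + 372}{2 \cdot 54} - 484 = \frac{1}{2} \cdot \frac{1}{54} \cdot 15695 - 484 = \frac{15695}{108} - 484 = - \frac{36577}{108}$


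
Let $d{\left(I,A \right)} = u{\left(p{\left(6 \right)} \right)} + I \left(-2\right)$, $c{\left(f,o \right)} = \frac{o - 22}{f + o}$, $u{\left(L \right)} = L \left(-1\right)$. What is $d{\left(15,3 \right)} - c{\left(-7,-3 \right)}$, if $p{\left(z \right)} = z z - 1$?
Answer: $- \frac{135}{2} \approx -67.5$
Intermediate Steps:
$p{\left(z \right)} = -1 + z^{2}$ ($p{\left(z \right)} = z^{2} - 1 = -1 + z^{2}$)
$u{\left(L \right)} = - L$
$c{\left(f,o \right)} = \frac{-22 + o}{f + o}$
$d{\left(I,A \right)} = -35 - 2 I$ ($d{\left(I,A \right)} = - (-1 + 6^{2}) + I \left(-2\right) = - (-1 + 36) - 2 I = \left(-1\right) 35 - 2 I = -35 - 2 I$)
$d{\left(15,3 \right)} - c{\left(-7,-3 \right)} = \left(-35 - 30\right) - \frac{-22 - 3}{-7 - 3} = \left(-35 - 30\right) - \frac{1}{-10} \left(-25\right) = -65 - \left(- \frac{1}{10}\right) \left(-25\right) = -65 - \frac{5}{2} = - \frac{135}{2}$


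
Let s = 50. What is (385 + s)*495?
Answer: 215325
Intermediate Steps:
(385 + s)*495 = (385 + 50)*495 = 435*495 = 215325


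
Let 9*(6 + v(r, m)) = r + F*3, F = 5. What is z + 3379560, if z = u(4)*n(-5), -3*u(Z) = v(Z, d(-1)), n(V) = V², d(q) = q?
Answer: 91248995/27 ≈ 3.3796e+6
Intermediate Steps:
v(r, m) = -13/3 + r/9 (v(r, m) = -6 + (r + 5*3)/9 = -6 + (r + 15)/9 = -6 + (15 + r)/9 = -6 + (5/3 + r/9) = -13/3 + r/9)
u(Z) = 13/9 - Z/27 (u(Z) = -(-13/3 + Z/9)/3 = 13/9 - Z/27)
z = 875/27 (z = (13/9 - 1/27*4)*(-5)² = (13/9 - 4/27)*25 = (35/27)*25 = 875/27 ≈ 32.407)
z + 3379560 = 875/27 + 3379560 = 91248995/27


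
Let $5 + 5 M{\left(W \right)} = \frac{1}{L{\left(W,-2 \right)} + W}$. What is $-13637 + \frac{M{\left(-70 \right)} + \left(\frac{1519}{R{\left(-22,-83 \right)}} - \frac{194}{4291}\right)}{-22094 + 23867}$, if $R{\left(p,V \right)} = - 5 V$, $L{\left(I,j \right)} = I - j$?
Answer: $- \frac{5941734293157671}{435706895610} \approx -13637.0$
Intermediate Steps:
$M{\left(W \right)} = -1 + \frac{1}{5 \left(2 + 2 W\right)}$ ($M{\left(W \right)} = -1 + \frac{1}{5 \left(\left(W - -2\right) + W\right)} = -1 + \frac{1}{5 \left(\left(W + 2\right) + W\right)} = -1 + \frac{1}{5 \left(\left(2 + W\right) + W\right)} = -1 + \frac{1}{5 \left(2 + 2 W\right)}$)
$-13637 + \frac{M{\left(-70 \right)} + \left(\frac{1519}{R{\left(-22,-83 \right)}} - \frac{194}{4291}\right)}{-22094 + 23867} = -13637 + \frac{\frac{- \frac{9}{10} - -70}{1 - 70} + \left(\frac{1519}{\left(-5\right) \left(-83\right)} - \frac{194}{4291}\right)}{-22094 + 23867} = -13637 + \frac{\frac{- \frac{9}{10} + 70}{-69} + \left(\frac{1519}{415} - \frac{194}{4291}\right)}{1773} = -13637 + \left(\left(- \frac{1}{69}\right) \frac{691}{10} + \left(1519 \cdot \frac{1}{415} - \frac{194}{4291}\right)\right) \frac{1}{1773} = -13637 + \left(- \frac{691}{690} + \left(\frac{1519}{415} - \frac{194}{4291}\right)\right) \frac{1}{1773} = -13637 + \left(- \frac{691}{690} + \frac{6437519}{1780765}\right) \frac{1}{1773} = -13637 + \frac{642275899}{245745570} \cdot \frac{1}{1773} = -13637 + \frac{642275899}{435706895610} = - \frac{5941734293157671}{435706895610}$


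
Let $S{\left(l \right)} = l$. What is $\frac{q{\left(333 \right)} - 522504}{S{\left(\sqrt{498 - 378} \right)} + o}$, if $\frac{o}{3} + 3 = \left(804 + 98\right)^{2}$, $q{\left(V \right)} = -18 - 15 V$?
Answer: $- \frac{429188358717}{1985839761563} + \frac{351678 \sqrt{30}}{1985839761563} \approx -0.21612$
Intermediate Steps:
$o = 2440803$ ($o = -9 + 3 \left(804 + 98\right)^{2} = -9 + 3 \cdot 902^{2} = -9 + 3 \cdot 813604 = -9 + 2440812 = 2440803$)
$\frac{q{\left(333 \right)} - 522504}{S{\left(\sqrt{498 - 378} \right)} + o} = \frac{\left(-18 - 4995\right) - 522504}{\sqrt{498 - 378} + 2440803} = \frac{\left(-18 - 4995\right) - 522504}{\sqrt{120} + 2440803} = \frac{-5013 - 522504}{2 \sqrt{30} + 2440803} = - \frac{527517}{2440803 + 2 \sqrt{30}}$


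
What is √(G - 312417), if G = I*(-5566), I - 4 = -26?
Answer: I*√189965 ≈ 435.85*I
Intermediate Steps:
I = -22 (I = 4 - 26 = -22)
G = 122452 (G = -22*(-5566) = 122452)
√(G - 312417) = √(122452 - 312417) = √(-189965) = I*√189965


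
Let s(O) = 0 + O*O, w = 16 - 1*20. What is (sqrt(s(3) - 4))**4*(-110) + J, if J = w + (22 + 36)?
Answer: -2696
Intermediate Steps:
w = -4 (w = 16 - 20 = -4)
s(O) = O**2 (s(O) = 0 + O**2 = O**2)
J = 54 (J = -4 + (22 + 36) = -4 + 58 = 54)
(sqrt(s(3) - 4))**4*(-110) + J = (sqrt(3**2 - 4))**4*(-110) + 54 = (sqrt(9 - 4))**4*(-110) + 54 = (sqrt(5))**4*(-110) + 54 = 25*(-110) + 54 = -2750 + 54 = -2696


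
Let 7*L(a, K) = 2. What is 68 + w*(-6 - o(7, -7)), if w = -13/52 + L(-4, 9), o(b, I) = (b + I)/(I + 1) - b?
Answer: 1905/28 ≈ 68.036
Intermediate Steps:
L(a, K) = 2/7 (L(a, K) = (⅐)*2 = 2/7)
o(b, I) = -b + (I + b)/(1 + I) (o(b, I) = (I + b)/(1 + I) - b = -b + (I + b)/(1 + I))
w = 1/28 (w = -13/52 + 2/7 = -13*1/52 + 2/7 = -¼ + 2/7 = 1/28 ≈ 0.035714)
68 + w*(-6 - o(7, -7)) = 68 + (-6 - (-7)*(1 - 1*7)/(1 - 7))/28 = 68 + (-6 - (-7)*(1 - 7)/(-6))/28 = 68 + (-6 - (-7)*(-1)*(-6)/6)/28 = 68 + (-6 - 1*(-7))/28 = 68 + (-6 + 7)/28 = 68 + (1/28)*1 = 68 + 1/28 = 1905/28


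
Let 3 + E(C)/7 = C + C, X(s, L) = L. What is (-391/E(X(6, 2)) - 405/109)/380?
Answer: -22727/144970 ≈ -0.15677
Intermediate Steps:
E(C) = -21 + 14*C (E(C) = -21 + 7*(C + C) = -21 + 7*(2*C) = -21 + 14*C)
(-391/E(X(6, 2)) - 405/109)/380 = (-391/(-21 + 14*2) - 405/109)/380 = (-391/(-21 + 28) - 405*1/109)*(1/380) = (-391/7 - 405/109)*(1/380) = -45454/763*1/380 = -22727/144970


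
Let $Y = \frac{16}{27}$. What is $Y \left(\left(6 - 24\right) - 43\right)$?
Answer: $- \frac{976}{27} \approx -36.148$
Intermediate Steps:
$Y = \frac{16}{27}$ ($Y = 16 \cdot \frac{1}{27} = \frac{16}{27} \approx 0.59259$)
$Y \left(\left(6 - 24\right) - 43\right) = \frac{16 \left(\left(6 - 24\right) - 43\right)}{27} = \frac{16 \left(-18 - 43\right)}{27} = \frac{16}{27} \left(-61\right) = - \frac{976}{27}$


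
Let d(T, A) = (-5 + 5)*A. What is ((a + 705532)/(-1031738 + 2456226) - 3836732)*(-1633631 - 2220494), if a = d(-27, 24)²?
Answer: 5266062484195649125/356122 ≈ 1.4787e+13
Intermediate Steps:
d(T, A) = 0 (d(T, A) = 0*A = 0)
a = 0 (a = 0² = 0)
((a + 705532)/(-1031738 + 2456226) - 3836732)*(-1633631 - 2220494) = ((0 + 705532)/(-1031738 + 2456226) - 3836732)*(-1633631 - 2220494) = (705532/1424488 - 3836732)*(-3854125) = (705532*(1/1424488) - 3836732)*(-3854125) = (176383/356122 - 3836732)*(-3854125) = -1366344496921/356122*(-3854125) = 5266062484195649125/356122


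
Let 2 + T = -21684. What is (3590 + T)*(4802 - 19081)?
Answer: 258392784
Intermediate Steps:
T = -21686 (T = -2 - 21684 = -21686)
(3590 + T)*(4802 - 19081) = (3590 - 21686)*(4802 - 19081) = -18096*(-14279) = 258392784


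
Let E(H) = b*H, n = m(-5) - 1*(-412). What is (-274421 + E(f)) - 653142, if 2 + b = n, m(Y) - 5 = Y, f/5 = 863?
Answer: 841587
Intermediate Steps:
f = 4315 (f = 5*863 = 4315)
m(Y) = 5 + Y
n = 412 (n = (5 - 5) - 1*(-412) = 0 + 412 = 412)
b = 410 (b = -2 + 412 = 410)
E(H) = 410*H
(-274421 + E(f)) - 653142 = (-274421 + 410*4315) - 653142 = (-274421 + 1769150) - 653142 = 1494729 - 653142 = 841587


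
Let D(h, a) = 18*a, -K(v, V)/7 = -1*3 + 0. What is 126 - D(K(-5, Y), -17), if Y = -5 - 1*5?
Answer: 432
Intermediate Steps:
Y = -10 (Y = -5 - 5 = -10)
K(v, V) = 21 (K(v, V) = -7*(-1*3 + 0) = -7*(-3 + 0) = -7*(-3) = 21)
126 - D(K(-5, Y), -17) = 126 - 18*(-17) = 126 - 1*(-306) = 126 + 306 = 432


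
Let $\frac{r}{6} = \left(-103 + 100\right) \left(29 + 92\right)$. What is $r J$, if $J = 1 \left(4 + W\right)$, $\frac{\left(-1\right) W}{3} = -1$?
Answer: $-15246$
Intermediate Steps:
$W = 3$ ($W = \left(-3\right) \left(-1\right) = 3$)
$r = -2178$ ($r = 6 \left(-103 + 100\right) \left(29 + 92\right) = 6 \left(\left(-3\right) 121\right) = 6 \left(-363\right) = -2178$)
$J = 7$ ($J = 1 \left(4 + 3\right) = 1 \cdot 7 = 7$)
$r J = \left(-2178\right) 7 = -15246$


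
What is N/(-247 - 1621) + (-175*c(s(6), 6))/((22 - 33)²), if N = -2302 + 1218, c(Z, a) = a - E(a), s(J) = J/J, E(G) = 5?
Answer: -48934/56507 ≈ -0.86598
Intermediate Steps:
s(J) = 1
c(Z, a) = -5 + a (c(Z, a) = a - 1*5 = a - 5 = -5 + a)
N = -1084
N/(-247 - 1621) + (-175*c(s(6), 6))/((22 - 33)²) = -1084/(-247 - 1621) + (-175*(-5 + 6))/((22 - 33)²) = -1084/(-1868) + (-175*1)/((-11)²) = -1084*(-1/1868) - 175/121 = 271/467 - 175*1/121 = 271/467 - 175/121 = -48934/56507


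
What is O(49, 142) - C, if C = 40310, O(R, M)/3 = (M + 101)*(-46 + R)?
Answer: -38123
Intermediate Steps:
O(R, M) = 3*(-46 + R)*(101 + M) (O(R, M) = 3*((M + 101)*(-46 + R)) = 3*((101 + M)*(-46 + R)) = 3*((-46 + R)*(101 + M)) = 3*(-46 + R)*(101 + M))
O(49, 142) - C = (-13938 - 138*142 + 303*49 + 3*142*49) - 1*40310 = (-13938 - 19596 + 14847 + 20874) - 40310 = 2187 - 40310 = -38123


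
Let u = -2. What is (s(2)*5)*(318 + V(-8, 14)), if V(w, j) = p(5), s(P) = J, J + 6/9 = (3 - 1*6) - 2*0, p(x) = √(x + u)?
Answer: -5830 - 55*√3/3 ≈ -5861.8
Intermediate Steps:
p(x) = √(-2 + x) (p(x) = √(x - 2) = √(-2 + x))
J = -11/3 (J = -⅔ + ((3 - 1*6) - 2*0) = -⅔ + ((3 - 6) + 0) = -⅔ + (-3 + 0) = -⅔ - 3 = -11/3 ≈ -3.6667)
s(P) = -11/3
V(w, j) = √3 (V(w, j) = √(-2 + 5) = √3)
(s(2)*5)*(318 + V(-8, 14)) = (-11/3*5)*(318 + √3) = -55*(318 + √3)/3 = -5830 - 55*√3/3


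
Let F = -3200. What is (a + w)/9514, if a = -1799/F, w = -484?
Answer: -1547001/30444800 ≈ -0.050813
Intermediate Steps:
a = 1799/3200 (a = -1799/(-3200) = -1799*(-1/3200) = 1799/3200 ≈ 0.56219)
(a + w)/9514 = (1799/3200 - 484)/9514 = -1547001/3200*1/9514 = -1547001/30444800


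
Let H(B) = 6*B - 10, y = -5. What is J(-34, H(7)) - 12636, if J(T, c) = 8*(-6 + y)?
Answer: -12724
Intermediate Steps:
H(B) = -10 + 6*B
J(T, c) = -88 (J(T, c) = 8*(-6 - 5) = 8*(-11) = -88)
J(-34, H(7)) - 12636 = -88 - 12636 = -12724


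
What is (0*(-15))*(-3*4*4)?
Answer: 0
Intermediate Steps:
(0*(-15))*(-3*4*4) = 0*(-12*4) = 0*(-48) = 0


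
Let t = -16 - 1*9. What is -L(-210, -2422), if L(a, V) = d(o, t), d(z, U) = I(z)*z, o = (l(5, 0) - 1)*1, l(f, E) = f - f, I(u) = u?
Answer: -1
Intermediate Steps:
l(f, E) = 0
t = -25 (t = -16 - 9 = -25)
o = -1 (o = (0 - 1)*1 = -1*1 = -1)
d(z, U) = z² (d(z, U) = z*z = z²)
L(a, V) = 1 (L(a, V) = (-1)² = 1)
-L(-210, -2422) = -1*1 = -1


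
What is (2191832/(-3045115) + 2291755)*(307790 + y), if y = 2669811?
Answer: 20779651104130491793/3045115 ≈ 6.8239e+12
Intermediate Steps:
(2191832/(-3045115) + 2291755)*(307790 + y) = (2191832/(-3045115) + 2291755)*(307790 + 2669811) = (2191832*(-1/3045115) + 2291755)*2977601 = (-2191832/3045115 + 2291755)*2977601 = (6978655334993/3045115)*2977601 = 20779651104130491793/3045115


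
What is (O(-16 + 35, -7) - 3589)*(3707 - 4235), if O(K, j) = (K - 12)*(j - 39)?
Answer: 2065008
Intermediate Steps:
O(K, j) = (-39 + j)*(-12 + K) (O(K, j) = (-12 + K)*(-39 + j) = (-39 + j)*(-12 + K))
(O(-16 + 35, -7) - 3589)*(3707 - 4235) = ((468 - 39*(-16 + 35) - 12*(-7) + (-16 + 35)*(-7)) - 3589)*(3707 - 4235) = ((468 - 39*19 + 84 + 19*(-7)) - 3589)*(-528) = ((468 - 741 + 84 - 133) - 3589)*(-528) = (-322 - 3589)*(-528) = -3911*(-528) = 2065008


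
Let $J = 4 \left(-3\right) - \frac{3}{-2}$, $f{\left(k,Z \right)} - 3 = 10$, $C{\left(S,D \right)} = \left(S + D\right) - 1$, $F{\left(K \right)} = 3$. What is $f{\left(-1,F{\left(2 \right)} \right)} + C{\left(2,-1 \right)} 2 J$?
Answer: $13$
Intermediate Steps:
$C{\left(S,D \right)} = -1 + D + S$ ($C{\left(S,D \right)} = \left(D + S\right) - 1 = -1 + D + S$)
$f{\left(k,Z \right)} = 13$ ($f{\left(k,Z \right)} = 3 + 10 = 13$)
$J = - \frac{21}{2}$ ($J = -12 - - \frac{3}{2} = -12 + \frac{3}{2} = - \frac{21}{2} \approx -10.5$)
$f{\left(-1,F{\left(2 \right)} \right)} + C{\left(2,-1 \right)} 2 J = 13 + \left(-1 - 1 + 2\right) 2 \left(- \frac{21}{2}\right) = 13 + 0 \cdot 2 \left(- \frac{21}{2}\right) = 13 + 0 \left(- \frac{21}{2}\right) = 13 + 0 = 13$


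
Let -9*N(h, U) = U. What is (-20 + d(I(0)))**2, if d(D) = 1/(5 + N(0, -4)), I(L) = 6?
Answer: 942841/2401 ≈ 392.69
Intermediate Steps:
N(h, U) = -U/9
d(D) = 9/49 (d(D) = 1/(5 - 1/9*(-4)) = 1/(5 + 4/9) = 1/(49/9) = 9/49)
(-20 + d(I(0)))**2 = (-20 + 9/49)**2 = (-971/49)**2 = 942841/2401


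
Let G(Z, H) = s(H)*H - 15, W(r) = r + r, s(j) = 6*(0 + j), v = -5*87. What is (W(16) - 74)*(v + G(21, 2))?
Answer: 17892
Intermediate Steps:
v = -435
s(j) = 6*j
W(r) = 2*r
G(Z, H) = -15 + 6*H**2 (G(Z, H) = (6*H)*H - 15 = 6*H**2 - 15 = -15 + 6*H**2)
(W(16) - 74)*(v + G(21, 2)) = (2*16 - 74)*(-435 + (-15 + 6*2**2)) = (32 - 74)*(-435 + (-15 + 6*4)) = -42*(-435 + (-15 + 24)) = -42*(-435 + 9) = -42*(-426) = 17892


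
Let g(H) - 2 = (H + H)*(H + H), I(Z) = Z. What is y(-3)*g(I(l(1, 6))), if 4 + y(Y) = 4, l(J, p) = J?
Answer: 0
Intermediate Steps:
y(Y) = 0 (y(Y) = -4 + 4 = 0)
g(H) = 2 + 4*H² (g(H) = 2 + (H + H)*(H + H) = 2 + (2*H)*(2*H) = 2 + 4*H²)
y(-3)*g(I(l(1, 6))) = 0*(2 + 4*1²) = 0*(2 + 4*1) = 0*(2 + 4) = 0*6 = 0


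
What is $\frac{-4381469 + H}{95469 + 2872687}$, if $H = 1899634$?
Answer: $- \frac{2481835}{2968156} \approx -0.83615$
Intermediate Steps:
$\frac{-4381469 + H}{95469 + 2872687} = \frac{-4381469 + 1899634}{95469 + 2872687} = - \frac{2481835}{2968156}$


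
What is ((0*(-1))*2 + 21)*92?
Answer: 1932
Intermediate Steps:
((0*(-1))*2 + 21)*92 = (0*2 + 21)*92 = (0 + 21)*92 = 21*92 = 1932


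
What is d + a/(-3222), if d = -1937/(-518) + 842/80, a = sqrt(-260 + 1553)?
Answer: 147779/10360 - sqrt(1293)/3222 ≈ 14.253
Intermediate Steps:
a = sqrt(1293) ≈ 35.958
d = 147779/10360 (d = -1937*(-1/518) + 842*(1/80) = 1937/518 + 421/40 = 147779/10360 ≈ 14.264)
d + a/(-3222) = 147779/10360 + sqrt(1293)/(-3222) = 147779/10360 + sqrt(1293)*(-1/3222) = 147779/10360 - sqrt(1293)/3222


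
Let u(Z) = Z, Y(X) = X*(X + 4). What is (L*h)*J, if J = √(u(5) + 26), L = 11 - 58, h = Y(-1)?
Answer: 141*√31 ≈ 785.05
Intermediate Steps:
Y(X) = X*(4 + X)
h = -3 (h = -(4 - 1) = -1*3 = -3)
L = -47
J = √31 (J = √(5 + 26) = √31 ≈ 5.5678)
(L*h)*J = (-47*(-3))*√31 = 141*√31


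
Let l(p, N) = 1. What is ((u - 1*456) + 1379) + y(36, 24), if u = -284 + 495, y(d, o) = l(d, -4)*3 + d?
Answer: 1173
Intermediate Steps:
y(d, o) = 3 + d (y(d, o) = 1*3 + d = 3 + d)
u = 211
((u - 1*456) + 1379) + y(36, 24) = ((211 - 1*456) + 1379) + (3 + 36) = ((211 - 456) + 1379) + 39 = (-245 + 1379) + 39 = 1134 + 39 = 1173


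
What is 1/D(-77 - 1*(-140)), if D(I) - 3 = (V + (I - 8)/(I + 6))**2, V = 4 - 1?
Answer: 4761/82927 ≈ 0.057412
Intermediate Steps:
V = 3
D(I) = 3 + (3 + (-8 + I)/(6 + I))**2 (D(I) = 3 + (3 + (I - 8)/(I + 6))**2 = 3 + (3 + (-8 + I)/(6 + I))**2)
1/D(-77 - 1*(-140)) = 1/((208 + 19*(-77 - 1*(-140))**2 + 116*(-77 - 1*(-140)))/(36 + (-77 - 1*(-140))**2 + 12*(-77 - 1*(-140)))) = 1/((208 + 19*(-77 + 140)**2 + 116*(-77 + 140))/(36 + (-77 + 140)**2 + 12*(-77 + 140))) = 1/((208 + 19*63**2 + 116*63)/(36 + 63**2 + 12*63)) = 1/((208 + 19*3969 + 7308)/(36 + 3969 + 756)) = 1/((208 + 75411 + 7308)/4761) = 1/((1/4761)*82927) = 1/(82927/4761) = 4761/82927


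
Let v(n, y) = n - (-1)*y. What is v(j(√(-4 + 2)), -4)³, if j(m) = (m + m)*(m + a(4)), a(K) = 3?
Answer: 1216 + 720*I*√2 ≈ 1216.0 + 1018.2*I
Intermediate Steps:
j(m) = 2*m*(3 + m) (j(m) = (m + m)*(m + 3) = (2*m)*(3 + m) = 2*m*(3 + m))
v(n, y) = n + y
v(j(√(-4 + 2)), -4)³ = (2*√(-4 + 2)*(3 + √(-4 + 2)) - 4)³ = (2*√(-2)*(3 + √(-2)) - 4)³ = (2*(I*√2)*(3 + I*√2) - 4)³ = (2*I*√2*(3 + I*√2) - 4)³ = (-4 + 2*I*√2*(3 + I*√2))³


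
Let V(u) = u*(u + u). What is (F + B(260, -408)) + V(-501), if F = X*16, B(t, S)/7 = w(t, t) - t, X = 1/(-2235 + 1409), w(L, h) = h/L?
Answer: 206578049/413 ≈ 5.0019e+5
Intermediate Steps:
V(u) = 2*u² (V(u) = u*(2*u) = 2*u²)
X = -1/826 (X = 1/(-826) = -1/826 ≈ -0.0012107)
B(t, S) = 7 - 7*t (B(t, S) = 7*(t/t - t) = 7*(1 - t) = 7 - 7*t)
F = -8/413 (F = -1/826*16 = -8/413 ≈ -0.019370)
(F + B(260, -408)) + V(-501) = (-8/413 + (7 - 7*260)) + 2*(-501)² = (-8/413 + (7 - 1820)) + 2*251001 = (-8/413 - 1813) + 502002 = -748777/413 + 502002 = 206578049/413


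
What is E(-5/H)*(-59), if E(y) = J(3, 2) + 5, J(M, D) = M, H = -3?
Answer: -472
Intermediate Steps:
E(y) = 8 (E(y) = 3 + 5 = 8)
E(-5/H)*(-59) = 8*(-59) = -472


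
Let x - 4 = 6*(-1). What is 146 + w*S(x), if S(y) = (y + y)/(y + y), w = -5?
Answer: 141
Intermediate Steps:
x = -2 (x = 4 + 6*(-1) = 4 - 6 = -2)
S(y) = 1 (S(y) = (2*y)/((2*y)) = (2*y)*(1/(2*y)) = 1)
146 + w*S(x) = 146 - 5*1 = 146 - 5 = 141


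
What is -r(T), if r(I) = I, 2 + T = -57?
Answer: 59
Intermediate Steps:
T = -59 (T = -2 - 57 = -59)
-r(T) = -1*(-59) = 59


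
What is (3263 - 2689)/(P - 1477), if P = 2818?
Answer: 574/1341 ≈ 0.42804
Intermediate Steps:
(3263 - 2689)/(P - 1477) = (3263 - 2689)/(2818 - 1477) = 574/1341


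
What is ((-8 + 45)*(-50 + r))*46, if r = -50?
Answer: -170200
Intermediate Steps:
((-8 + 45)*(-50 + r))*46 = ((-8 + 45)*(-50 - 50))*46 = (37*(-100))*46 = -3700*46 = -170200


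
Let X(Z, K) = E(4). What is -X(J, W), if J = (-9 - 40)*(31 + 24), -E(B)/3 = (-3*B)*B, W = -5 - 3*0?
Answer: -144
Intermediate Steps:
W = -5 (W = -5 + 0 = -5)
E(B) = 9*B**2 (E(B) = -3*(-3*B)*B = -(-9)*B**2 = 9*B**2)
J = -2695 (J = -49*55 = -2695)
X(Z, K) = 144 (X(Z, K) = 9*4**2 = 9*16 = 144)
-X(J, W) = -1*144 = -144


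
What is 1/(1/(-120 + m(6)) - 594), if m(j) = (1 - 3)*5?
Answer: -130/77221 ≈ -0.0016835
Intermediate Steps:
m(j) = -10 (m(j) = -2*5 = -10)
1/(1/(-120 + m(6)) - 594) = 1/(1/(-120 - 10) - 594) = 1/(1/(-130) - 594) = 1/(-1/130 - 594) = 1/(-77221/130) = -130/77221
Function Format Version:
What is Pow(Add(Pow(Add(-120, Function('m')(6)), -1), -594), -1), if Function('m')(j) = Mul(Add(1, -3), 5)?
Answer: Rational(-130, 77221) ≈ -0.0016835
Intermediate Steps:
Function('m')(j) = -10 (Function('m')(j) = Mul(-2, 5) = -10)
Pow(Add(Pow(Add(-120, Function('m')(6)), -1), -594), -1) = Pow(Add(Pow(Add(-120, -10), -1), -594), -1) = Pow(Add(Pow(-130, -1), -594), -1) = Pow(Add(Rational(-1, 130), -594), -1) = Pow(Rational(-77221, 130), -1) = Rational(-130, 77221)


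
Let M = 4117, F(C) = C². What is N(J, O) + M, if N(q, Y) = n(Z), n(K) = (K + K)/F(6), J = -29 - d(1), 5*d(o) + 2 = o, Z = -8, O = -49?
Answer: 37049/9 ≈ 4116.6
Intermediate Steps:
d(o) = -⅖ + o/5
J = -144/5 (J = -29 - (-⅖ + (⅕)*1) = -29 - (-⅖ + ⅕) = -29 - 1*(-⅕) = -29 + ⅕ = -144/5 ≈ -28.800)
n(K) = K/18 (n(K) = (K + K)/(6²) = (2*K)/36 = (2*K)*(1/36) = K/18)
N(q, Y) = -4/9 (N(q, Y) = (1/18)*(-8) = -4/9)
N(J, O) + M = -4/9 + 4117 = 37049/9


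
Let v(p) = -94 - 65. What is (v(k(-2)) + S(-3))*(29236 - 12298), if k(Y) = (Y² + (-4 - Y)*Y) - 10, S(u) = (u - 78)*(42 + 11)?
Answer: -75407976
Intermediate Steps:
S(u) = -4134 + 53*u (S(u) = (-78 + u)*53 = -4134 + 53*u)
k(Y) = -10 + Y² + Y*(-4 - Y) (k(Y) = (Y² + Y*(-4 - Y)) - 10 = -10 + Y² + Y*(-4 - Y))
v(p) = -159
(v(k(-2)) + S(-3))*(29236 - 12298) = (-159 + (-4134 + 53*(-3)))*(29236 - 12298) = (-159 + (-4134 - 159))*16938 = (-159 - 4293)*16938 = -4452*16938 = -75407976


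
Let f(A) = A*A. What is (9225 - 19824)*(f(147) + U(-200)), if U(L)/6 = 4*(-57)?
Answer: -214534359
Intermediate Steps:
U(L) = -1368 (U(L) = 6*(4*(-57)) = 6*(-228) = -1368)
f(A) = A²
(9225 - 19824)*(f(147) + U(-200)) = (9225 - 19824)*(147² - 1368) = -10599*(21609 - 1368) = -10599*20241 = -214534359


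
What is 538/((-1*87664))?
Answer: -269/43832 ≈ -0.0061371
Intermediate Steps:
538/((-1*87664)) = 538/(-87664) = 538*(-1/87664) = -269/43832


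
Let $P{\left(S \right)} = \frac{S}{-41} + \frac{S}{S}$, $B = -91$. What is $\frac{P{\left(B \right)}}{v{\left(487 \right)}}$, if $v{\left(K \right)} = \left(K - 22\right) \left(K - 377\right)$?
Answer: $\frac{2}{31775} \approx 6.2943 \cdot 10^{-5}$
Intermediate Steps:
$P{\left(S \right)} = 1 - \frac{S}{41}$ ($P{\left(S \right)} = S \left(- \frac{1}{41}\right) + 1 = - \frac{S}{41} + 1 = 1 - \frac{S}{41}$)
$v{\left(K \right)} = \left(-377 + K\right) \left(-22 + K\right)$ ($v{\left(K \right)} = \left(-22 + K\right) \left(-377 + K\right) = \left(-377 + K\right) \left(-22 + K\right)$)
$\frac{P{\left(B \right)}}{v{\left(487 \right)}} = \frac{1 - - \frac{91}{41}}{8294 + 487^{2} - 194313} = \frac{1 + \frac{91}{41}}{8294 + 237169 - 194313} = \frac{132}{41 \cdot 51150} = \frac{132}{41} \cdot \frac{1}{51150} = \frac{2}{31775}$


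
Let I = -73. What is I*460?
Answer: -33580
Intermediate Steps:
I*460 = -73*460 = -33580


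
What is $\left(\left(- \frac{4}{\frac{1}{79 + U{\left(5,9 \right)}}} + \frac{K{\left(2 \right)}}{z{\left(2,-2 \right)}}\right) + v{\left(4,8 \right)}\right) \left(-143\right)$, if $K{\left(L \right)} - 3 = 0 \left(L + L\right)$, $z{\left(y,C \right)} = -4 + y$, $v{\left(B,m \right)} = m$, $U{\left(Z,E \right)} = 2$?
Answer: $\frac{90805}{2} \approx 45403.0$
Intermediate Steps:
$K{\left(L \right)} = 3$ ($K{\left(L \right)} = 3 + 0 \left(L + L\right) = 3 + 0 \cdot 2 L = 3 + 0 = 3$)
$\left(\left(- \frac{4}{\frac{1}{79 + U{\left(5,9 \right)}}} + \frac{K{\left(2 \right)}}{z{\left(2,-2 \right)}}\right) + v{\left(4,8 \right)}\right) \left(-143\right) = \left(\left(- \frac{4}{\frac{1}{79 + 2}} + \frac{3}{-4 + 2}\right) + 8\right) \left(-143\right) = \left(\left(- \frac{4}{\frac{1}{81}} + \frac{3}{-2}\right) + 8\right) \left(-143\right) = \left(\left(- 4 \frac{1}{\frac{1}{81}} + 3 \left(- \frac{1}{2}\right)\right) + 8\right) \left(-143\right) = \left(\left(\left(-4\right) 81 - \frac{3}{2}\right) + 8\right) \left(-143\right) = \left(\left(-324 - \frac{3}{2}\right) + 8\right) \left(-143\right) = \left(- \frac{651}{2} + 8\right) \left(-143\right) = \left(- \frac{635}{2}\right) \left(-143\right) = \frac{90805}{2}$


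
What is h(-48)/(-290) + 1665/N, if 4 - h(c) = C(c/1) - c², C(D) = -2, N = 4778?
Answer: -1055433/138562 ≈ -7.6170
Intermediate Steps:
h(c) = 6 + c² (h(c) = 4 - (-2 - c²) = 4 + (2 + c²) = 6 + c²)
h(-48)/(-290) + 1665/N = (6 + (-48)²)/(-290) + 1665/4778 = (6 + 2304)*(-1/290) + 1665*(1/4778) = 2310*(-1/290) + 1665/4778 = -231/29 + 1665/4778 = -1055433/138562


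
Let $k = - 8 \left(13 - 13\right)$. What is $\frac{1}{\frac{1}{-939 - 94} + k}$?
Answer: $-1033$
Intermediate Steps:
$k = 0$ ($k = \left(-8\right) 0 = 0$)
$\frac{1}{\frac{1}{-939 - 94} + k} = \frac{1}{\frac{1}{-939 - 94} + 0} = \frac{1}{\frac{1}{-1033} + 0} = \frac{1}{- \frac{1}{1033} + 0} = \frac{1}{- \frac{1}{1033}} = -1033$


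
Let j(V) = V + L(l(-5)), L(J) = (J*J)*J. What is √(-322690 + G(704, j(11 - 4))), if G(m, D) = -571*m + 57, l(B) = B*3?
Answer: 3*I*√80513 ≈ 851.24*I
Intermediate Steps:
l(B) = 3*B
L(J) = J³ (L(J) = J²*J = J³)
j(V) = -3375 + V (j(V) = V + (3*(-5))³ = V + (-15)³ = V - 3375 = -3375 + V)
G(m, D) = 57 - 571*m
√(-322690 + G(704, j(11 - 4))) = √(-322690 + (57 - 571*704)) = √(-322690 + (57 - 401984)) = √(-322690 - 401927) = √(-724617) = 3*I*√80513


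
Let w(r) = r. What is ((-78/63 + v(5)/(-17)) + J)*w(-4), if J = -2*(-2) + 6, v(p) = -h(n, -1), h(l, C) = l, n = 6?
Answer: -13016/357 ≈ -36.459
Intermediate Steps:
v(p) = -6 (v(p) = -1*6 = -6)
J = 10 (J = 4 + 6 = 10)
((-78/63 + v(5)/(-17)) + J)*w(-4) = ((-78/63 - 6/(-17)) + 10)*(-4) = ((-78*1/63 - 6*(-1/17)) + 10)*(-4) = ((-26/21 + 6/17) + 10)*(-4) = (-316/357 + 10)*(-4) = (3254/357)*(-4) = -13016/357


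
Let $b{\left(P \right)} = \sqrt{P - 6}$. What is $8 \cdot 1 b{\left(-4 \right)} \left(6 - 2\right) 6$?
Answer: $192 i \sqrt{10} \approx 607.16 i$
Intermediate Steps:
$b{\left(P \right)} = \sqrt{-6 + P}$
$8 \cdot 1 b{\left(-4 \right)} \left(6 - 2\right) 6 = 8 \cdot 1 \sqrt{-6 - 4} \left(6 - 2\right) 6 = 8 \sqrt{-10} \cdot 4 \cdot 6 = 8 i \sqrt{10} \cdot 24 = 192 i \sqrt{10}$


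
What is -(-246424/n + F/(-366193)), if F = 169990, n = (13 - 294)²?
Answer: 103661324222/28914965473 ≈ 3.5850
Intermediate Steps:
n = 78961 (n = (-281)² = 78961)
-(-246424/n + F/(-366193)) = -(-246424/78961 + 169990/(-366193)) = -(-246424*1/78961 + 169990*(-1/366193)) = -(-246424/78961 - 169990/366193) = -1*(-103661324222/28914965473) = 103661324222/28914965473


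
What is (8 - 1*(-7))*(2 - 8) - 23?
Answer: -113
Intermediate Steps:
(8 - 1*(-7))*(2 - 8) - 23 = (8 + 7)*(-6) - 23 = 15*(-6) - 23 = -90 - 23 = -113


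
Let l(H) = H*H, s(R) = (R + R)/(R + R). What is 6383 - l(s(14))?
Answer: 6382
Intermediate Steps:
s(R) = 1 (s(R) = (2*R)/((2*R)) = (2*R)*(1/(2*R)) = 1)
l(H) = H²
6383 - l(s(14)) = 6383 - 1*1² = 6383 - 1*1 = 6383 - 1 = 6382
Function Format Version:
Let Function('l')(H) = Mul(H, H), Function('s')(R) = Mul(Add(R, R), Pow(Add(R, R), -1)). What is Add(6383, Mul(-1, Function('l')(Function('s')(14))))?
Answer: 6382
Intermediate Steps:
Function('s')(R) = 1 (Function('s')(R) = Mul(Mul(2, R), Pow(Mul(2, R), -1)) = Mul(Mul(2, R), Mul(Rational(1, 2), Pow(R, -1))) = 1)
Function('l')(H) = Pow(H, 2)
Add(6383, Mul(-1, Function('l')(Function('s')(14)))) = Add(6383, Mul(-1, Pow(1, 2))) = Add(6383, Mul(-1, 1)) = Add(6383, -1) = 6382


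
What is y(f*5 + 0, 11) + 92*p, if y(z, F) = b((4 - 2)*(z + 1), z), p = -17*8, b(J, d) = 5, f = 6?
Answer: -12507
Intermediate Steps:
p = -136
y(z, F) = 5
y(f*5 + 0, 11) + 92*p = 5 + 92*(-136) = 5 - 12512 = -12507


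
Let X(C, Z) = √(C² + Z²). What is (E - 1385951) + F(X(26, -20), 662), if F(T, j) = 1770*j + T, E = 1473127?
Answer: 1258916 + 2*√269 ≈ 1.2589e+6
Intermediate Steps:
F(T, j) = T + 1770*j
(E - 1385951) + F(X(26, -20), 662) = (1473127 - 1385951) + (√(26² + (-20)²) + 1770*662) = 87176 + (√(676 + 400) + 1171740) = 87176 + (√1076 + 1171740) = 87176 + (2*√269 + 1171740) = 87176 + (1171740 + 2*√269) = 1258916 + 2*√269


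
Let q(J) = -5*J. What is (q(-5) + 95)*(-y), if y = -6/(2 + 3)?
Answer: 144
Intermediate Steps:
y = -6/5 ≈ -1.2000
(q(-5) + 95)*(-y) = (-5*(-5) + 95)*(-1*(-6/5)) = (25 + 95)*(6/5) = 120*(6/5) = 144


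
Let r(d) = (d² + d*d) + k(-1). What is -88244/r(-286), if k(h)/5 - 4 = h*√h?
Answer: -14437777328/26768886569 - 441220*I/26768886569 ≈ -0.53935 - 1.6483e-5*I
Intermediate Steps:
k(h) = 20 + 5*h^(3/2) (k(h) = 20 + 5*(h*√h) = 20 + 5*h^(3/2))
r(d) = 20 - 5*I + 2*d² (r(d) = (d² + d*d) + (20 + 5*(-1)^(3/2)) = (d² + d²) + (20 + 5*(-I)) = 2*d² + (20 - 5*I) = 20 - 5*I + 2*d²)
-88244/r(-286) = -88244/(20 - 5*I + 2*(-286)²) = -88244/(20 - 5*I + 2*81796) = -88244/(20 - 5*I + 163592) = -88244*(163612 + 5*I)/26768886569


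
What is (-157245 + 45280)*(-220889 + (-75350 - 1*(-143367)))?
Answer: 17116313480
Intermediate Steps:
(-157245 + 45280)*(-220889 + (-75350 - 1*(-143367))) = -111965*(-220889 + (-75350 + 143367)) = -111965*(-220889 + 68017) = -111965*(-152872) = 17116313480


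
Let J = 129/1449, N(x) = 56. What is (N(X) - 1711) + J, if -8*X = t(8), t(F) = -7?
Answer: -799322/483 ≈ -1654.9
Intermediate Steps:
X = 7/8 (X = -⅛*(-7) = 7/8 ≈ 0.87500)
J = 43/483 (J = 129*(1/1449) = 43/483 ≈ 0.089027)
(N(X) - 1711) + J = (56 - 1711) + 43/483 = -1655 + 43/483 = -799322/483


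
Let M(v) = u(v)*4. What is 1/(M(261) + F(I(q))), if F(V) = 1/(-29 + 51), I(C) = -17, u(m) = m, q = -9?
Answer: 22/22969 ≈ 0.00095781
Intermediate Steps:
M(v) = 4*v (M(v) = v*4 = 4*v)
F(V) = 1/22
1/(M(261) + F(I(q))) = 1/(4*261 + 1/22) = 1/(1044 + 1/22) = 1/(22969/22) = 22/22969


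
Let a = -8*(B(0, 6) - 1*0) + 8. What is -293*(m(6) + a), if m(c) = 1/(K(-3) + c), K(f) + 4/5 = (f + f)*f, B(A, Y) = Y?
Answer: 1358055/116 ≈ 11707.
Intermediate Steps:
K(f) = -4/5 + 2*f**2 (K(f) = -4/5 + (f + f)*f = -4/5 + (2*f)*f = -4/5 + 2*f**2)
a = -40 (a = -8*(6 - 1*0) + 8 = -8*(6 + 0) + 8 = -8*6 + 8 = -48 + 8 = -40)
m(c) = 1/(86/5 + c) (m(c) = 1/((-4/5 + 2*(-3)**2) + c) = 1/((-4/5 + 2*9) + c) = 1/((-4/5 + 18) + c) = 1/(86/5 + c))
-293*(m(6) + a) = -293*(5/(86 + 5*6) - 40) = -293*(5/(86 + 30) - 40) = -293*(5/116 - 40) = -293*(-4635/116) = 1358055/116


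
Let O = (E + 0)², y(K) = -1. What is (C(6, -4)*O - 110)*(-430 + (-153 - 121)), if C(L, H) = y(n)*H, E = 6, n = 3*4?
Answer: -23936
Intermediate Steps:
n = 12
C(L, H) = -H
O = 36 (O = (6 + 0)² = 6² = 36)
(C(6, -4)*O - 110)*(-430 + (-153 - 121)) = (-1*(-4)*36 - 110)*(-430 + (-153 - 121)) = (4*36 - 110)*(-430 - 274) = (144 - 110)*(-704) = 34*(-704) = -23936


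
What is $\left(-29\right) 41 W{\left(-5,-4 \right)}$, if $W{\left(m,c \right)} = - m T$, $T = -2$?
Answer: $11890$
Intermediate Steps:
$W{\left(m,c \right)} = 2 m$ ($W{\left(m,c \right)} = - m \left(-2\right) = - \left(-2\right) m = 2 m$)
$\left(-29\right) 41 W{\left(-5,-4 \right)} = \left(-29\right) 41 \cdot 2 \left(-5\right) = \left(-1189\right) \left(-10\right) = 11890$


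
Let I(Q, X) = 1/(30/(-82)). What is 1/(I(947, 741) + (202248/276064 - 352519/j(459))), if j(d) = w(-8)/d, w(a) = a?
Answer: 1035240/20938531957279 ≈ 4.9442e-8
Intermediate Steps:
I(Q, X) = -41/15 (I(Q, X) = 1/(30*(-1/82)) = 1/(-15/41) = -41/15)
j(d) = -8/d
1/(I(947, 741) + (202248/276064 - 352519/j(459))) = 1/(-41/15 + (202248/276064 - 352519/((-8/459)))) = 1/(-41/15 + (202248*(1/276064) - 352519/((-8*1/459)))) = 1/(-41/15 + (25281/34508 - 352519/(-8/459))) = 1/(-41/15 + (25281/34508 - 352519*(-459/8))) = 1/(-41/15 + (25281/34508 + 161806221/8)) = 1/(-41/15 + 1395902319129/69016) = 1/(20938531957279/1035240) = 1035240/20938531957279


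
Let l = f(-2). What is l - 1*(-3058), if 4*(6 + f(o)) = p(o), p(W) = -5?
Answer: 12203/4 ≈ 3050.8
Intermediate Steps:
f(o) = -29/4 (f(o) = -6 + (¼)*(-5) = -6 - 5/4 = -29/4)
l = -29/4 ≈ -7.2500
l - 1*(-3058) = -29/4 - 1*(-3058) = -29/4 + 3058 = 12203/4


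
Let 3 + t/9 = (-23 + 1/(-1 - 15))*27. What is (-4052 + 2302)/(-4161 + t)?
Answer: 1120/6267 ≈ 0.17871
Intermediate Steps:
t = -90099/16 (t = -27 + 9*((-23 + 1/(-1 - 15))*27) = -27 + 9*((-23 + 1/(-16))*27) = -27 + 9*((-23 - 1/16)*27) = -27 + 9*(-369/16*27) = -27 + 9*(-9963/16) = -27 - 89667/16 = -90099/16 ≈ -5631.2)
(-4052 + 2302)/(-4161 + t) = (-4052 + 2302)/(-4161 - 90099/16) = -1750/(-156675/16) = -1750*(-16/156675) = 1120/6267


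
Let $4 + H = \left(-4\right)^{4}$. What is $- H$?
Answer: $-252$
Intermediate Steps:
$H = 252$ ($H = -4 + \left(-4\right)^{4} = -4 + 256 = 252$)
$- H = \left(-1\right) 252 = -252$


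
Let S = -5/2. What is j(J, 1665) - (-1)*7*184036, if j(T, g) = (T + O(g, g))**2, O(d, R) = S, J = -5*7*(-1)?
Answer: 5157233/4 ≈ 1.2893e+6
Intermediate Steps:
S = -5/2 (S = -5*1/2 = -5/2 ≈ -2.5000)
J = 35 (J = -35*(-1) = 35)
O(d, R) = -5/2
j(T, g) = (-5/2 + T)**2 (j(T, g) = (T - 5/2)**2 = (-5/2 + T)**2)
j(J, 1665) - (-1)*7*184036 = (-5 + 2*35)**2/4 - (-1)*7*184036 = (-5 + 70)**2/4 - (-1)*1288252 = (1/4)*65**2 - 1*(-1288252) = (1/4)*4225 + 1288252 = 4225/4 + 1288252 = 5157233/4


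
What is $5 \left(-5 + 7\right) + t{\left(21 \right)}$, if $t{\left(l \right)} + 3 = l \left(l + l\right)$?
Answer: $889$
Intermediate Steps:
$t{\left(l \right)} = -3 + 2 l^{2}$ ($t{\left(l \right)} = -3 + l \left(l + l\right) = -3 + l 2 l = -3 + 2 l^{2}$)
$5 \left(-5 + 7\right) + t{\left(21 \right)} = 5 \left(-5 + 7\right) - \left(3 - 2 \cdot 21^{2}\right) = 5 \cdot 2 + \left(-3 + 2 \cdot 441\right) = 10 + \left(-3 + 882\right) = 10 + 879 = 889$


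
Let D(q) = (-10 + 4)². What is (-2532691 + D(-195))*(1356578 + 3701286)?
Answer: -12809824548920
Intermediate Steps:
D(q) = 36 (D(q) = (-6)² = 36)
(-2532691 + D(-195))*(1356578 + 3701286) = (-2532691 + 36)*(1356578 + 3701286) = -2532655*5057864 = -12809824548920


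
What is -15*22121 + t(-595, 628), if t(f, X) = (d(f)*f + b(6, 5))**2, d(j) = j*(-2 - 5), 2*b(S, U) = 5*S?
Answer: 6141276653785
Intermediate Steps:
b(S, U) = 5*S/2 (b(S, U) = (5*S)/2 = 5*S/2)
d(j) = -7*j (d(j) = j*(-7) = -7*j)
t(f, X) = (15 - 7*f**2)**2 (t(f, X) = ((-7*f)*f + (5/2)*6)**2 = (-7*f**2 + 15)**2 = (15 - 7*f**2)**2)
-15*22121 + t(-595, 628) = -15*22121 + (15 - 7*(-595)**2)**2 = -331815 + (15 - 7*354025)**2 = -331815 + (15 - 2478175)**2 = -331815 + (-2478160)**2 = -331815 + 6141276985600 = 6141276653785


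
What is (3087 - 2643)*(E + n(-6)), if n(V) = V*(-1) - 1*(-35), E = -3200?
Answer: -1402596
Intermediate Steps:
n(V) = 35 - V (n(V) = -V + 35 = 35 - V)
(3087 - 2643)*(E + n(-6)) = (3087 - 2643)*(-3200 + (35 - 1*(-6))) = 444*(-3200 + (35 + 6)) = 444*(-3200 + 41) = 444*(-3159) = -1402596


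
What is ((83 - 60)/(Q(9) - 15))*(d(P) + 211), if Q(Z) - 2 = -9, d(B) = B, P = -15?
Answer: -2254/11 ≈ -204.91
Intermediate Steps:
Q(Z) = -7 (Q(Z) = 2 - 9 = -7)
((83 - 60)/(Q(9) - 15))*(d(P) + 211) = ((83 - 60)/(-7 - 15))*(-15 + 211) = (23/(-22))*196 = (23*(-1/22))*196 = -23/22*196 = -2254/11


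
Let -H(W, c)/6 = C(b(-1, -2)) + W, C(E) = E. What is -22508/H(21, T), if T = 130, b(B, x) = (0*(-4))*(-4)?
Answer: 11254/63 ≈ 178.64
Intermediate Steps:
b(B, x) = 0 (b(B, x) = 0*(-4) = 0)
H(W, c) = -6*W (H(W, c) = -6*(0 + W) = -6*W)
-22508/H(21, T) = -22508/((-6*21)) = -22508/(-126) = -22508*(-1/126) = 11254/63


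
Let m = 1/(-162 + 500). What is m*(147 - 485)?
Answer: -1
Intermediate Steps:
m = 1/338 ≈ 0.0029586
m*(147 - 485) = (147 - 485)/338 = (1/338)*(-338) = -1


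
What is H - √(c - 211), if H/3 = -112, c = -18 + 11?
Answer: -336 - I*√218 ≈ -336.0 - 14.765*I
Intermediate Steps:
c = -7
H = -336 (H = 3*(-112) = -336)
H - √(c - 211) = -336 - √(-7 - 211) = -336 - √(-218) = -336 - I*√218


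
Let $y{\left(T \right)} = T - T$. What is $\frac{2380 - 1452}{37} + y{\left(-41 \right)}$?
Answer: $\frac{928}{37} \approx 25.081$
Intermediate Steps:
$y{\left(T \right)} = 0$
$\frac{2380 - 1452}{37} + y{\left(-41 \right)} = \frac{2380 - 1452}{37} + 0 = \left(2380 - 1452\right) \frac{1}{37} + 0 = 928 \cdot \frac{1}{37} + 0 = \frac{928}{37} + 0 = \frac{928}{37}$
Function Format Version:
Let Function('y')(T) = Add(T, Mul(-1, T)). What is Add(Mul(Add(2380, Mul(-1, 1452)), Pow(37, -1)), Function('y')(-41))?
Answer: Rational(928, 37) ≈ 25.081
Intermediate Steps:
Function('y')(T) = 0
Add(Mul(Add(2380, Mul(-1, 1452)), Pow(37, -1)), Function('y')(-41)) = Add(Mul(Add(2380, Mul(-1, 1452)), Pow(37, -1)), 0) = Add(Mul(Add(2380, -1452), Rational(1, 37)), 0) = Add(Mul(928, Rational(1, 37)), 0) = Add(Rational(928, 37), 0) = Rational(928, 37)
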